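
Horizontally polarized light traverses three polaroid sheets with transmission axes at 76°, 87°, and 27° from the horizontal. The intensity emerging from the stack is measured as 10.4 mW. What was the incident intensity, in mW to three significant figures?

I₀ ≈ 738 mW

By Malus's law, I₁ = I₀ cos²(76° − 0°) = I₀ cos²(76°) = 0.05853 I₀.
I₂ = I₁ cos²(87° − 76°) = 0.05853 I₀ · cos²(11°) = 0.0564 I₀.
I₃ = I₂ cos²(27° − 87°) = 0.0564 I₀ · cos²(60°) = 0.0141 I₀.
So 10.4 mW = 0.0141 I₀, giving I₀ = 10.4/0.0141 = 737.6 mW.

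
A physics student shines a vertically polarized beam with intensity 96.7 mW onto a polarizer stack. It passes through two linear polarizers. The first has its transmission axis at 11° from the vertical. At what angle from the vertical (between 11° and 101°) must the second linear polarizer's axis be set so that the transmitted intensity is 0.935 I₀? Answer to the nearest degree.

θ ≈ 21°

I₁ = I₀ cos²(11° − 0°) = I₀ cos²(11°) = 0.9636 I₀.
Need I₂/I₀ = 0.935, so cos²(θ − 11°) = 0.935 / 0.9636 = 0.9703.
θ − 11° = arccos(√0.9703) = 9.9°, giving θ ≈ 11 + 9.9 = 20.9°.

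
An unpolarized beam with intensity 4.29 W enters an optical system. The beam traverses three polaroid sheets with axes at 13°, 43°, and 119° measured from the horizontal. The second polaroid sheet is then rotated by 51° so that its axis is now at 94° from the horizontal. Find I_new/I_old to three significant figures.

I_new/I_old ≈ 0.458

Before rotation:
Unpolarized light through the first polarizer → I₁ = ½ I₀, now polarized at 13°.
I₂ = I₁ cos²(43° − 13°) = 0.5 I₀ · cos²(30°) = 0.375 I₀.
I₃ = I₂ cos²(119° − 43°) = 0.375 I₀ · cos²(76°) = 0.02195 I₀.
After rotation:
Unpolarized light through the first polarizer → I₁ = ½ I₀, now polarized at 13°.
I₂ = I₁ cos²(94° − 13°) = 0.5 I₀ · cos²(81°) = 0.01224 I₀.
I₃ = I₂ cos²(119° − 94°) = 0.01224 I₀ · cos²(25°) = 0.01005 I₀.
Ratio = 0.01005 / 0.02195 = 0.4579.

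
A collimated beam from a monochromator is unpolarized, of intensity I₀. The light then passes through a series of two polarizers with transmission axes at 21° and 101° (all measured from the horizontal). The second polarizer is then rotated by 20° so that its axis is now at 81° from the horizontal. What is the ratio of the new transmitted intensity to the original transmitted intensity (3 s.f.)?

I_new/I_old ≈ 8.29

Before rotation:
Unpolarized light through the first polarizer → I₁ = ½ I₀, now polarized at 21°.
I₂ = I₁ cos²(101° − 21°) = 0.5 I₀ · cos²(80°) = 0.01508 I₀.
After rotation:
Unpolarized light through the first polarizer → I₁ = ½ I₀, now polarized at 21°.
I₂ = I₁ cos²(81° − 21°) = 0.5 I₀ · cos²(60°) = 0.125 I₀.
Ratio = 0.125 / 0.01508 = 8.291.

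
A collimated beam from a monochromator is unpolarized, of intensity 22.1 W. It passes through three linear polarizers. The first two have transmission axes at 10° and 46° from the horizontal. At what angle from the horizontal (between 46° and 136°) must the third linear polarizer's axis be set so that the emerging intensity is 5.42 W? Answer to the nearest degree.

Unpolarized light through the first polarizer → I₁ = ½ I₀, now polarized at 10°.
I₂ = I₁ cos²(46° − 10°) = 0.5 I₀ · cos²(36°) = 0.3273 I₀.
Target fraction: 5.42 / 22.1 W = 0.2452 of I₀.
Need I₃/I₀ = 0.2452, so cos²(θ − 46°) = 0.2452 / 0.3273 = 0.7494.
θ − 46° = arccos(√0.7494) = 30.0°, giving θ ≈ 46 + 30.0 = 76.0°.

θ ≈ 76°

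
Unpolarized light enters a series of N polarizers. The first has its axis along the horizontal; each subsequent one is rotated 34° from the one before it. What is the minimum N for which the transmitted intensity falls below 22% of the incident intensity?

N = 4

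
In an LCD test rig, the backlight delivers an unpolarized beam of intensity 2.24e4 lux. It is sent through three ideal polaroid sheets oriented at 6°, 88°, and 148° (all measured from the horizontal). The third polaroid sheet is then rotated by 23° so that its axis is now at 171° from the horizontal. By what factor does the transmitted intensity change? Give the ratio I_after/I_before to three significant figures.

I_new/I_old ≈ 0.0594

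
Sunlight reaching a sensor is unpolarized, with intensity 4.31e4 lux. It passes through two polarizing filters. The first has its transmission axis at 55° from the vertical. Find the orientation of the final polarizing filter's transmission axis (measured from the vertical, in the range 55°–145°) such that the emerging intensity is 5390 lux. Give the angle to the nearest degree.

Unpolarized light through the first polarizer → I₁ = ½ I₀, now polarized at 55°.
Target fraction: 5390 / 4.31e4 lux = 0.1251 of I₀.
Need I₂/I₀ = 0.1251, so cos²(θ − 55°) = 0.1251 / 0.5 = 0.2501.
θ − 55° = arccos(√0.2501) = 60.0°, giving θ ≈ 55 + 60.0 = 115.0°.

θ ≈ 115°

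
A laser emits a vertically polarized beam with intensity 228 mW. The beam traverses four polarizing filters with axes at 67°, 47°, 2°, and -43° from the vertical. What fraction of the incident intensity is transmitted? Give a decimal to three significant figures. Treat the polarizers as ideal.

By Malus's law, I₁ = 228 mW · cos²(67°) = 34.81 mW.
I₂ = I₁ · cos²(20°) = 34.81 · 0.883 = 30.74 mW.
I₃ = I₂ · cos²(45°) = 30.74 · 0.5 = 15.37 mW.
I₄ = I₃ · cos²(45°) = 15.37 · 0.5 = 7.684 mW.
Transmitted fraction = 0.0337.

I/I₀ ≈ 0.0337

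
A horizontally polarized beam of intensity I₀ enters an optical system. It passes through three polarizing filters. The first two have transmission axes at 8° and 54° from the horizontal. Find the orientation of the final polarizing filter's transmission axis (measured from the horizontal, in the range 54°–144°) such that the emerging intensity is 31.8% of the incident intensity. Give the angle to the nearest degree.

θ ≈ 89°

By Malus's law, I₁ = I₀ cos²(8° − 0°) = I₀ cos²(8°) = 0.9806 I₀.
I₂ = I₁ cos²(54° − 8°) = 0.9806 I₀ · cos²(46°) = 0.4732 I₀.
Need I₃/I₀ = 0.318, so cos²(θ − 54°) = 0.318 / 0.4732 = 0.672.
θ − 54° = arccos(√0.672) = 34.9°, giving θ ≈ 54 + 34.9 = 88.9°.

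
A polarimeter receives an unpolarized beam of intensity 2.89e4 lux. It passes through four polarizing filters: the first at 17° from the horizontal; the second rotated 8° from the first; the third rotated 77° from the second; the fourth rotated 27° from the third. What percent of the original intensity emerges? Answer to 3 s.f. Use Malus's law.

Unpolarized light through the first polarizer → I₁ = 2.89e4 lux/2 = 1.445e+04 lux, polarized at 17°.
I₂ = I₁ · cos²(8°) = 1.445e+04 · 0.9806 = 1.417e+04 lux.
I₃ = I₂ · cos²(77°) = 1.417e+04 · 0.0506 = 717.1 lux.
I₄ = I₃ · cos²(27°) = 717.1 · 0.7939 = 569.3 lux.
That is 1.97% of the incident intensity.

≈ 1.97%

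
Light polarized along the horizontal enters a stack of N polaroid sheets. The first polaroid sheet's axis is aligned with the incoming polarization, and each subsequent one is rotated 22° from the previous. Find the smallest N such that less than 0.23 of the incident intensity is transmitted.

N = 11

First polarizer is aligned with the polarization: full transmission.
Each further stage multiplies by cos²(22°) = 0.8597.
After N polarizers: T = 0.8597^(N−1). Require T < 0.23 ⇒ N−1 > ln(0.23)/ln(0.8597) = 9.72, so N−1 ≥ 10 and N = 11.
Check: N=11 gives T = 0.2205 < 0.23; N=10 gives T = 0.2564.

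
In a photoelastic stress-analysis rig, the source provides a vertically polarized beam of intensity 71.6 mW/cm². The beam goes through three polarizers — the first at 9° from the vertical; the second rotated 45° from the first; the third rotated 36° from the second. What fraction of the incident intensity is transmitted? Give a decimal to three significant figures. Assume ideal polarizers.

I₁ = 71.6 mW/cm² · cos²(9°) = 69.85 mW/cm².
I₂ = I₁ · cos²(45°) = 69.85 · 0.5 = 34.92 mW/cm².
I₃ = I₂ · cos²(36°) = 34.92 · 0.6545 = 22.86 mW/cm².
Transmitted fraction = 0.3192.

I/I₀ ≈ 0.319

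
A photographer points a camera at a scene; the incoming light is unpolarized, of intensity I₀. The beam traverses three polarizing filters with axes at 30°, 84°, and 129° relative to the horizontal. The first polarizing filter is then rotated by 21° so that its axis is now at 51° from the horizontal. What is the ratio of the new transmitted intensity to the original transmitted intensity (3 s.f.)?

I_new/I_old ≈ 2.04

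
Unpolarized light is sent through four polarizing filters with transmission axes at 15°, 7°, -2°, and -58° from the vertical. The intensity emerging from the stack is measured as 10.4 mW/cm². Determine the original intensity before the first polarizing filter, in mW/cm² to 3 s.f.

I₀ ≈ 69.5 mW/cm²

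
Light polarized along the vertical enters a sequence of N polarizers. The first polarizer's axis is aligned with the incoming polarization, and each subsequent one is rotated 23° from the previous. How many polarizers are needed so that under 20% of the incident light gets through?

N = 11

First polarizer is aligned with the polarization: full transmission.
Each further stage multiplies by cos²(23°) = 0.8473.
After N polarizers: T = 0.8473^(N−1). Require T < 0.20 ⇒ N−1 > ln(0.20)/ln(0.8473) = 9.71, so N−1 ≥ 10 and N = 11.
Check: N=11 gives T = 0.1908 < 0.20; N=10 gives T = 0.2251.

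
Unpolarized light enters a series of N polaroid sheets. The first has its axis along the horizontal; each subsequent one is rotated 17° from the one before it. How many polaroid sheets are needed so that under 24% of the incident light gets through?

First polarizer halves the unpolarized light: factor 1/2.
Each further stage multiplies by cos²(17°) = 0.9145.
After N polarizers: T = 0.5·0.9145^(N−1). Require T < 0.24 ⇒ N−1 > ln(0.24/0.5)/ln(0.9145) = 8.21, so N−1 ≥ 9 and N = 10.
Check: N=10 gives T = 0.2237 < 0.24; N=9 gives T = 0.2446.

N = 10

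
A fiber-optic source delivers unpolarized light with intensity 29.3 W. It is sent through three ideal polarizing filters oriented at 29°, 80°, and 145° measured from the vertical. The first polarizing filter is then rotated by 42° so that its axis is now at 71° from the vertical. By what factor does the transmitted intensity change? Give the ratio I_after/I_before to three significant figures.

I_new/I_old ≈ 2.46

Before rotation:
Unpolarized light through the first polarizer → I₁ = ½ I₀, now polarized at 29°.
I₂ = I₁ cos²(80° − 29°) = 0.5 I₀ · cos²(51°) = 0.198 I₀.
I₃ = I₂ cos²(145° − 80°) = 0.198 I₀ · cos²(65°) = 0.03537 I₀.
After rotation:
Unpolarized light through the first polarizer → I₁ = ½ I₀, now polarized at 71°.
I₂ = I₁ cos²(80° − 71°) = 0.5 I₀ · cos²(9°) = 0.4878 I₀.
I₃ = I₂ cos²(145° − 80°) = 0.4878 I₀ · cos²(65°) = 0.08712 I₀.
Ratio = 0.08712 / 0.03537 = 2.463.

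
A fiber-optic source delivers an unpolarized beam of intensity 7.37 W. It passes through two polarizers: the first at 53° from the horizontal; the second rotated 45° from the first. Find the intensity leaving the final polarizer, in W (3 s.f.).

Unpolarized light through the first polarizer → I₁ = 7.37 W/2 = 3.685 W, polarized at 53°.
I₂ = I₁ · cos²(45°) = 3.685 · 0.5 = 1.843 W.

I ≈ 1.84 W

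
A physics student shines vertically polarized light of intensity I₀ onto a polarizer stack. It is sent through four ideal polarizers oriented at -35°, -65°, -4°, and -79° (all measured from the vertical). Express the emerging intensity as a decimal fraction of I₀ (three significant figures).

I₁ = I₀ cos²(-35° − 0°) = I₀ cos²(35°) = 0.671 I₀.
I₂ = I₁ cos²(-65° + 35°) = 0.671 I₀ · cos²(30°) = 0.5033 I₀.
I₃ = I₂ cos²(-4° + 65°) = 0.5033 I₀ · cos²(61°) = 0.1183 I₀.
I₄ = I₃ cos²(-79° + 4°) = 0.1183 I₀ · cos²(75°) = 0.007924 I₀.
Transmitted fraction = 0.007924.

≈ 0.00792 I₀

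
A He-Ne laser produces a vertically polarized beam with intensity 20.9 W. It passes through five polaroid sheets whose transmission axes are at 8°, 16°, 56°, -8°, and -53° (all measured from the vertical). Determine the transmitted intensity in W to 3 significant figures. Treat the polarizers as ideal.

By Malus's law, I₁ = 20.9 W · cos²(8°) = 20.5 W.
I₂ = I₁ · cos²(8°) = 20.5 · 0.9806 = 20.1 W.
I₃ = I₂ · cos²(40°) = 20.1 · 0.5868 = 11.79 W.
I₄ = I₃ · cos²(64°) = 11.79 · 0.1922 = 2.266 W.
I₅ = I₄ · cos²(45°) = 2.266 · 0.5 = 1.133 W.

I ≈ 1.13 W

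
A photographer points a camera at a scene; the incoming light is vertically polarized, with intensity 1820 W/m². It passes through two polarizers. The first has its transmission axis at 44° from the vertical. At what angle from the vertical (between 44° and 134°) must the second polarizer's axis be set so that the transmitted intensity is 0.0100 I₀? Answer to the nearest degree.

I₁ = I₀ cos²(44° − 0°) = I₀ cos²(44°) = 0.5174 I₀.
Need I₂/I₀ = 0.01, so cos²(θ − 44°) = 0.01 / 0.5174 = 0.01933.
θ − 44° = arccos(√0.01933) = 82.0°, giving θ ≈ 44 + 82.0 = 126.0°.

θ ≈ 126°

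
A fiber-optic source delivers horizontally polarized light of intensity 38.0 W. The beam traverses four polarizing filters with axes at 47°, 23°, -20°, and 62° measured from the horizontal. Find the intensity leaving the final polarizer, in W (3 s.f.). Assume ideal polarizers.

I ≈ 0.153 W

By Malus's law, I₁ = 38.0 W · cos²(47°) = 17.67 W.
I₂ = I₁ · cos²(24°) = 17.67 · 0.8346 = 14.75 W.
I₃ = I₂ · cos²(43°) = 14.75 · 0.5349 = 7.89 W.
I₄ = I₃ · cos²(82°) = 7.89 · 0.01937 = 0.1528 W.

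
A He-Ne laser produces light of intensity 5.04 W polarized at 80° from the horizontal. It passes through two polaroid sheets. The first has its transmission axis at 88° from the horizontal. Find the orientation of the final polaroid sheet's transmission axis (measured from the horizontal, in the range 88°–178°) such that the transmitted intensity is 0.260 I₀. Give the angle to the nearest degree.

I₁ = I₀ cos²(88° − 80°) = I₀ cos²(8°) = 0.9806 I₀.
Need I₂/I₀ = 0.26, so cos²(θ − 88°) = 0.26 / 0.9806 = 0.2651.
θ − 88° = arccos(√0.2651) = 59.0°, giving θ ≈ 88 + 59.0 = 147.0°.

θ ≈ 147°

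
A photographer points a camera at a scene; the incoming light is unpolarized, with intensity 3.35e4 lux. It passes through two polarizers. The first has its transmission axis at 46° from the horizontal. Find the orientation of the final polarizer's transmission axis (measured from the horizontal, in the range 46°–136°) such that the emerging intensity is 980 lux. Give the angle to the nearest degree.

θ ≈ 122°

Unpolarized light through the first polarizer → I₁ = ½ I₀, now polarized at 46°.
Target fraction: 980 / 3.35e4 lux = 0.02925 of I₀.
Need I₂/I₀ = 0.02925, so cos²(θ − 46°) = 0.02925 / 0.5 = 0.05851.
θ − 46° = arccos(√0.05851) = 76.0°, giving θ ≈ 46 + 76.0 = 122.0°.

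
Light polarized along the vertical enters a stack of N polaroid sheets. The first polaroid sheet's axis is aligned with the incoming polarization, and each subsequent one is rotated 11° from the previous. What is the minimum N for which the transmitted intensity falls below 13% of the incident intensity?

First polarizer is aligned with the polarization: full transmission.
Each further stage multiplies by cos²(11°) = 0.9636.
After N polarizers: T = 0.9636^(N−1). Require T < 0.13 ⇒ N−1 > ln(0.13)/ln(0.9636) = 55.01, so N−1 ≥ 56 and N = 57.
Check: N=57 gives T = 0.1253 < 0.13; N=56 gives T = 0.1301.

N = 57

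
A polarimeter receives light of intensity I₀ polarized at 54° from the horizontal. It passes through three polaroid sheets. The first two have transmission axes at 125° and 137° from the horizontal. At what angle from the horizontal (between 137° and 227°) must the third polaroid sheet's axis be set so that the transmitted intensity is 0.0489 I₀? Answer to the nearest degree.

I₁ = I₀ cos²(125° − 54°) = I₀ cos²(71°) = 0.106 I₀.
I₂ = I₁ cos²(137° − 125°) = 0.106 I₀ · cos²(12°) = 0.1014 I₀.
Need I₃/I₀ = 0.0489, so cos²(θ − 137°) = 0.0489 / 0.1014 = 0.4822.
θ − 137° = arccos(√0.4822) = 46.0°, giving θ ≈ 137 + 46.0 = 183.0°.

θ ≈ 183°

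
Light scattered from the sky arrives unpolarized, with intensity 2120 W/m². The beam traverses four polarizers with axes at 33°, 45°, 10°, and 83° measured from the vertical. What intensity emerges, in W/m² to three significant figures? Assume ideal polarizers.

Unpolarized light through the first polarizer → I₁ = 2120 W/m²/2 = 1060 W/m², polarized at 33°.
I₂ = I₁ · cos²(12°) = 1060 · 0.9568 = 1014 W/m².
I₃ = I₂ · cos²(35°) = 1014 · 0.671 = 680.5 W/m².
I₄ = I₃ · cos²(73°) = 680.5 · 0.08548 = 58.17 W/m².

I ≈ 58.2 W/m²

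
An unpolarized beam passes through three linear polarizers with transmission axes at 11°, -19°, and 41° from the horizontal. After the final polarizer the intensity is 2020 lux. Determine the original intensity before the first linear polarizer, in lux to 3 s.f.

Unpolarized light through the first polarizer → I₁ = ½ I₀, now polarized at 11°.
I₂ = I₁ cos²(-19° − 11°) = 0.5 I₀ · cos²(30°) = 0.375 I₀.
I₃ = I₂ cos²(41° + 19°) = 0.375 I₀ · cos²(60°) = 0.09375 I₀.
So 2020 lux = 0.09375 I₀, giving I₀ = 2020/0.09375 = 2.155e+04 lux.

I₀ ≈ 2.15e4 lux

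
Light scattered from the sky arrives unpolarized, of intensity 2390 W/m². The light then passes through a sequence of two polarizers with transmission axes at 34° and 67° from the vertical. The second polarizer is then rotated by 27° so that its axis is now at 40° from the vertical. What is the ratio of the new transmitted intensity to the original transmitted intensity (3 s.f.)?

Before rotation:
Unpolarized light through the first polarizer → I₁ = ½ I₀, now polarized at 34°.
I₂ = I₁ cos²(67° − 34°) = 0.5 I₀ · cos²(33°) = 0.3517 I₀.
After rotation:
Unpolarized light through the first polarizer → I₁ = ½ I₀, now polarized at 34°.
I₂ = I₁ cos²(40° − 34°) = 0.5 I₀ · cos²(6°) = 0.4945 I₀.
Ratio = 0.4945 / 0.3517 = 1.406.

I_new/I_old ≈ 1.41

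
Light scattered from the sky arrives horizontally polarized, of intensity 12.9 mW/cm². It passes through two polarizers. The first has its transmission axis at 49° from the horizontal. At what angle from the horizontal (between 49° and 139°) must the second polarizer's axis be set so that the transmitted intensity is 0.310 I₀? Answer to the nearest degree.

I₁ = I₀ cos²(49° − 0°) = I₀ cos²(49°) = 0.4304 I₀.
Need I₂/I₀ = 0.31, so cos²(θ − 49°) = 0.31 / 0.4304 = 0.7202.
θ − 49° = arccos(√0.7202) = 31.9°, giving θ ≈ 49 + 31.9 = 80.9°.

θ ≈ 81°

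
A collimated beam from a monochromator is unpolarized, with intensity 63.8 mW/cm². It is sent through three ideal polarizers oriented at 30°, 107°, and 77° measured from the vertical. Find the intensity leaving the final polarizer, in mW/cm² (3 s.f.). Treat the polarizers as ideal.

I ≈ 1.21 mW/cm²

Unpolarized light through the first polarizer → I₁ = 63.8 mW/cm²/2 = 31.9 mW/cm², polarized at 30°.
I₂ = I₁ · cos²(77°) = 31.9 · 0.0506 = 1.614 mW/cm².
I₃ = I₂ · cos²(30°) = 1.614 · 0.75 = 1.211 mW/cm².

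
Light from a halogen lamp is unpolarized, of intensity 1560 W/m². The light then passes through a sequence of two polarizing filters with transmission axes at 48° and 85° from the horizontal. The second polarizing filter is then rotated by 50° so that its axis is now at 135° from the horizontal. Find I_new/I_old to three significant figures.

I_new/I_old ≈ 0.00429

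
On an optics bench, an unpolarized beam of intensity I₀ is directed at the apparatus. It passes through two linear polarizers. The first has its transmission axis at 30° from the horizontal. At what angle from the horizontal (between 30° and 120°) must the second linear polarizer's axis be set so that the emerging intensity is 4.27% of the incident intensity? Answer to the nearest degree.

Unpolarized light through the first polarizer → I₁ = ½ I₀, now polarized at 30°.
Need I₂/I₀ = 0.0427, so cos²(θ − 30°) = 0.0427 / 0.5 = 0.0854.
θ − 30° = arccos(√0.0854) = 73.0°, giving θ ≈ 30 + 73.0 = 103.0°.

θ ≈ 103°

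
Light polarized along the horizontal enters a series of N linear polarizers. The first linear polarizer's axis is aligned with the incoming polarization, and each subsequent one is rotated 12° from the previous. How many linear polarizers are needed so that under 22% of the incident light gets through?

N = 36

First polarizer is aligned with the polarization: full transmission.
Each further stage multiplies by cos²(12°) = 0.9568.
After N polarizers: T = 0.9568^(N−1). Require T < 0.22 ⇒ N−1 > ln(0.22)/ln(0.9568) = 34.26, so N−1 ≥ 35 and N = 36.
Check: N=36 gives T = 0.213 < 0.22; N=35 gives T = 0.2226.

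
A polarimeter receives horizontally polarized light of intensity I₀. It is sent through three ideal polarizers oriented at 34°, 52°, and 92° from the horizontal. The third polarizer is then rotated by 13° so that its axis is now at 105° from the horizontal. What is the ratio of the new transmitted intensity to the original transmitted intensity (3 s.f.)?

Before rotation:
By Malus's law, I₁ = I₀ cos²(34° − 0°) = I₀ cos²(34°) = 0.6873 I₀.
I₂ = I₁ cos²(52° − 34°) = 0.6873 I₀ · cos²(18°) = 0.6217 I₀.
I₃ = I₂ cos²(92° − 52°) = 0.6217 I₀ · cos²(40°) = 0.3648 I₀.
After rotation:
I₁ = I₀ cos²(34° − 0°) = I₀ cos²(34°) = 0.6873 I₀.
I₂ = I₁ cos²(52° − 34°) = 0.6873 I₀ · cos²(18°) = 0.6217 I₀.
I₃ = I₂ cos²(105° − 52°) = 0.6217 I₀ · cos²(53°) = 0.2252 I₀.
Ratio = 0.2252 / 0.3648 = 0.6172.

I_new/I_old ≈ 0.617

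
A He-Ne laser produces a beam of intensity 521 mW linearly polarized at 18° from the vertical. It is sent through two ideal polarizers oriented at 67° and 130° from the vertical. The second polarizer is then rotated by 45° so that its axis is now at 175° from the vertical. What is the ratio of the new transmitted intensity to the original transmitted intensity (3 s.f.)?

I_new/I_old ≈ 0.463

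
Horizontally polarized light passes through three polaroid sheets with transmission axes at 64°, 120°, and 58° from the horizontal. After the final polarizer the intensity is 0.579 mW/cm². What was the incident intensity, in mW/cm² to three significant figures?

I₁ = I₀ cos²(64° − 0°) = I₀ cos²(64°) = 0.1922 I₀.
I₂ = I₁ cos²(120° − 64°) = 0.1922 I₀ · cos²(56°) = 0.06009 I₀.
I₃ = I₂ cos²(58° − 120°) = 0.06009 I₀ · cos²(62°) = 0.01324 I₀.
So 0.579 mW/cm² = 0.01324 I₀, giving I₀ = 0.579/0.01324 = 43.72 mW/cm².

I₀ ≈ 43.7 mW/cm²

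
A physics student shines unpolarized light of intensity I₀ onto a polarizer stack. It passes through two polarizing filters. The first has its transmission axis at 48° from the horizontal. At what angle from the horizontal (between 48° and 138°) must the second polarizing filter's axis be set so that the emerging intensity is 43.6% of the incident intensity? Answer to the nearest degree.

Unpolarized light through the first polarizer → I₁ = ½ I₀, now polarized at 48°.
Need I₂/I₀ = 0.436, so cos²(θ − 48°) = 0.436 / 0.5 = 0.872.
θ − 48° = arccos(√0.872) = 21.0°, giving θ ≈ 48 + 21.0 = 69.0°.

θ ≈ 69°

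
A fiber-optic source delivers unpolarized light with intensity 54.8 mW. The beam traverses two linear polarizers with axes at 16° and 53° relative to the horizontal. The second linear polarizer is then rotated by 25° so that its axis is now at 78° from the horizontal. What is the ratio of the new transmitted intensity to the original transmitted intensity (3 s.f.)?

I_new/I_old ≈ 0.346

Before rotation:
Unpolarized light through the first polarizer → I₁ = ½ I₀, now polarized at 16°.
I₂ = I₁ cos²(53° − 16°) = 0.5 I₀ · cos²(37°) = 0.3189 I₀.
After rotation:
Unpolarized light through the first polarizer → I₁ = ½ I₀, now polarized at 16°.
I₂ = I₁ cos²(78° − 16°) = 0.5 I₀ · cos²(62°) = 0.1102 I₀.
Ratio = 0.1102 / 0.3189 = 0.3456.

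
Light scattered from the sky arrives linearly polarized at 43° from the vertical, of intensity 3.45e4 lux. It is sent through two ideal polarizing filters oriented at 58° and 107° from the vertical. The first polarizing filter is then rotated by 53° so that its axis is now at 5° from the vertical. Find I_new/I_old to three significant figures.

Before rotation:
By Malus's law, I₁ = I₀ cos²(58° − 43°) = I₀ cos²(15°) = 0.933 I₀.
I₂ = I₁ cos²(107° − 58°) = 0.933 I₀ · cos²(49°) = 0.4016 I₀.
After rotation:
I₁ = I₀ cos²(5° − 43°) = I₀ cos²(38°) = 0.621 I₀.
Angle between axes 1 and 2: 78°. I₂ = 0.621 I₀ · cos²(78°) = 0.02684 I₀.
Ratio = 0.02684 / 0.4016 = 0.06684.

I_new/I_old ≈ 0.0668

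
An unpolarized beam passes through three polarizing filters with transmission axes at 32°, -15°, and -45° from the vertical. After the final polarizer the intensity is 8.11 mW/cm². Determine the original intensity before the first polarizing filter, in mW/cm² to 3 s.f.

Unpolarized light through the first polarizer → I₁ = ½ I₀, now polarized at 32°.
I₂ = I₁ cos²(-15° − 32°) = 0.5 I₀ · cos²(47°) = 0.2326 I₀.
I₃ = I₂ cos²(-45° + 15°) = 0.2326 I₀ · cos²(30°) = 0.1744 I₀.
So 8.11 mW/cm² = 0.1744 I₀, giving I₀ = 8.11/0.1744 = 46.5 mW/cm².

I₀ ≈ 46.5 mW/cm²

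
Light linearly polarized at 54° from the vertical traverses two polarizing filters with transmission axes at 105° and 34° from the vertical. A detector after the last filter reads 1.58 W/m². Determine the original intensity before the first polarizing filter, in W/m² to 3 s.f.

I₀ ≈ 37.6 W/m²

I₁ = I₀ cos²(105° − 54°) = I₀ cos²(51°) = 0.396 I₀.
I₂ = I₁ cos²(34° − 105°) = 0.396 I₀ · cos²(71°) = 0.04198 I₀.
So 1.58 W/m² = 0.04198 I₀, giving I₀ = 1.58/0.04198 = 37.64 W/m².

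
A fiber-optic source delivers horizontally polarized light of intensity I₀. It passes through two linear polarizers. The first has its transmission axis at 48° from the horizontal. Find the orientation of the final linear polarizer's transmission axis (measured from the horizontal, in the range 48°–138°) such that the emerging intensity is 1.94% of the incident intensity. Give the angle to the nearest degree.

By Malus's law, I₁ = I₀ cos²(48° − 0°) = I₀ cos²(48°) = 0.4477 I₀.
Need I₂/I₀ = 0.0194, so cos²(θ − 48°) = 0.0194 / 0.4477 = 0.04333.
θ − 48° = arccos(√0.04333) = 78.0°, giving θ ≈ 48 + 78.0 = 126.0°.

θ ≈ 126°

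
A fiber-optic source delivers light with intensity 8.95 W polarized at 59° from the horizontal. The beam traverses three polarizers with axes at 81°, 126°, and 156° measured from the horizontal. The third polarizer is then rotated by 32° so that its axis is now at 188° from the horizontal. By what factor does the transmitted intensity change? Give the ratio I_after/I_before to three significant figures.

I_new/I_old ≈ 0.294

Before rotation:
By Malus's law, I₁ = I₀ cos²(81° − 59°) = I₀ cos²(22°) = 0.8597 I₀.
I₂ = I₁ cos²(126° − 81°) = 0.8597 I₀ · cos²(45°) = 0.4298 I₀.
I₃ = I₂ cos²(156° − 126°) = 0.4298 I₀ · cos²(30°) = 0.3224 I₀.
After rotation:
I₁ = I₀ cos²(81° − 59°) = I₀ cos²(22°) = 0.8597 I₀.
I₂ = I₁ cos²(126° − 81°) = 0.8597 I₀ · cos²(45°) = 0.4298 I₀.
I₃ = I₂ cos²(188° − 126°) = 0.4298 I₀ · cos²(62°) = 0.09474 I₀.
Ratio = 0.09474 / 0.3224 = 0.2939.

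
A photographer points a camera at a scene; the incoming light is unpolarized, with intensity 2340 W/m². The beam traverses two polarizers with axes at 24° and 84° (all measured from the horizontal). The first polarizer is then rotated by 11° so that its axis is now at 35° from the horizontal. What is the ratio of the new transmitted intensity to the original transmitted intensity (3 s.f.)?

Before rotation:
Unpolarized light through the first polarizer → I₁ = ½ I₀, now polarized at 24°.
I₂ = I₁ cos²(84° − 24°) = 0.5 I₀ · cos²(60°) = 0.125 I₀.
After rotation:
Unpolarized light through the first polarizer → I₁ = ½ I₀, now polarized at 35°.
I₂ = I₁ cos²(84° − 35°) = 0.5 I₀ · cos²(49°) = 0.2152 I₀.
Ratio = 0.2152 / 0.125 = 1.722.

I_new/I_old ≈ 1.72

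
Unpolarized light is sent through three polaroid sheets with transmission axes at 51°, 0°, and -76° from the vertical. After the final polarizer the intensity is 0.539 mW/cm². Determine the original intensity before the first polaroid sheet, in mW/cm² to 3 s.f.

I₀ ≈ 46.5 mW/cm²

Unpolarized light through the first polarizer → I₁ = ½ I₀, now polarized at 51°.
I₂ = I₁ cos²(0° − 51°) = 0.5 I₀ · cos²(51°) = 0.198 I₀.
I₃ = I₂ cos²(-76° − 0°) = 0.198 I₀ · cos²(76°) = 0.01159 I₀.
So 0.539 mW/cm² = 0.01159 I₀, giving I₀ = 0.539/0.01159 = 46.51 mW/cm².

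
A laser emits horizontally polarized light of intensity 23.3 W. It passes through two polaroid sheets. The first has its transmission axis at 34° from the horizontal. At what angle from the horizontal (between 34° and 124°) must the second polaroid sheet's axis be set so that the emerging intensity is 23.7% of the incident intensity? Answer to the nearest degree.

I₁ = I₀ cos²(34° − 0°) = I₀ cos²(34°) = 0.6873 I₀.
Need I₂/I₀ = 0.237, so cos²(θ − 34°) = 0.237 / 0.6873 = 0.3448.
θ − 34° = arccos(√0.3448) = 54.0°, giving θ ≈ 34 + 54.0 = 88.0°.

θ ≈ 88°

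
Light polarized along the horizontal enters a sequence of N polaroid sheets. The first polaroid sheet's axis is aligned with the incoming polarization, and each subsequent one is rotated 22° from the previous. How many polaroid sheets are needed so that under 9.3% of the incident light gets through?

First polarizer is aligned with the polarization: full transmission.
Each further stage multiplies by cos²(22°) = 0.8597.
After N polarizers: T = 0.8597^(N−1). Require T < 0.093 ⇒ N−1 > ln(0.093)/ln(0.8597) = 15.71, so N−1 ≥ 16 and N = 17.
Check: N=17 gives T = 0.08898 < 0.093; N=16 gives T = 0.1035.

N = 17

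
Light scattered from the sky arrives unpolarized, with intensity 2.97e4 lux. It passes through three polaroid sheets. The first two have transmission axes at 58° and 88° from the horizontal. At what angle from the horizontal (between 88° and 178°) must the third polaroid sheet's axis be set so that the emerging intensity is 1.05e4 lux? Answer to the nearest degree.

Unpolarized light through the first polarizer → I₁ = ½ I₀, now polarized at 58°.
I₂ = I₁ cos²(88° − 58°) = 0.5 I₀ · cos²(30°) = 0.375 I₀.
Target fraction: 1.05e4 / 2.97e4 lux = 0.3535 of I₀.
Need I₃/I₀ = 0.3535, so cos²(θ − 88°) = 0.3535 / 0.375 = 0.9428.
θ − 88° = arccos(√0.9428) = 13.8°, giving θ ≈ 88 + 13.8 = 101.8°.

θ ≈ 102°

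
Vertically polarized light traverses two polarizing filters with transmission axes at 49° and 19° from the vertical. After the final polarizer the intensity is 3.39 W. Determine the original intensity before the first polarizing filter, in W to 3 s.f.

I₁ = I₀ cos²(49° − 0°) = I₀ cos²(49°) = 0.4304 I₀.
I₂ = I₁ cos²(19° − 49°) = 0.4304 I₀ · cos²(30°) = 0.3228 I₀.
So 3.39 W = 0.3228 I₀, giving I₀ = 3.39/0.3228 = 10.5 W.

I₀ ≈ 10.5 W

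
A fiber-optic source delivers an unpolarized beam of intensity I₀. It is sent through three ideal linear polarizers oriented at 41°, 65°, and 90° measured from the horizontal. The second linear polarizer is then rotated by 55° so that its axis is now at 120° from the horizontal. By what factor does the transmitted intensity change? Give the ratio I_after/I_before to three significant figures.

I_new/I_old ≈ 0.0398

Before rotation:
Unpolarized light through the first polarizer → I₁ = ½ I₀, now polarized at 41°.
I₂ = I₁ cos²(65° − 41°) = 0.5 I₀ · cos²(24°) = 0.4173 I₀.
I₃ = I₂ cos²(90° − 65°) = 0.4173 I₀ · cos²(25°) = 0.3428 I₀.
After rotation:
Unpolarized light through the first polarizer → I₁ = ½ I₀, now polarized at 41°.
I₂ = I₁ cos²(120° − 41°) = 0.5 I₀ · cos²(79°) = 0.0182 I₀.
I₃ = I₂ cos²(90° − 120°) = 0.0182 I₀ · cos²(30°) = 0.01365 I₀.
Ratio = 0.01365 / 0.3428 = 0.03983.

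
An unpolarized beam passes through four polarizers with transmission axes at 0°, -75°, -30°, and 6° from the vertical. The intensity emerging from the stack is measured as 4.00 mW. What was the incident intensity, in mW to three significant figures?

I₀ ≈ 365 mW

Unpolarized light through the first polarizer → I₁ = ½ I₀, now polarized at 0°.
I₂ = I₁ cos²(-75° − 0°) = 0.5 I₀ · cos²(75°) = 0.03349 I₀.
I₃ = I₂ cos²(-30° + 75°) = 0.03349 I₀ · cos²(45°) = 0.01675 I₀.
I₄ = I₃ cos²(6° + 30°) = 0.01675 I₀ · cos²(36°) = 0.01096 I₀.
So 4.00 mW = 0.01096 I₀, giving I₀ = 4.00/0.01096 = 364.9 mW.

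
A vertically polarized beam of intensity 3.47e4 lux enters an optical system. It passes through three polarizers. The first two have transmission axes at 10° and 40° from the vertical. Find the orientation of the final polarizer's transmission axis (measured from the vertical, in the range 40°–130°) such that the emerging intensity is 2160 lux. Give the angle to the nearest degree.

θ ≈ 113°

I₁ = I₀ cos²(10° − 0°) = I₀ cos²(10°) = 0.9698 I₀.
I₂ = I₁ cos²(40° − 10°) = 0.9698 I₀ · cos²(30°) = 0.7274 I₀.
Target fraction: 2160 / 3.47e4 lux = 0.06225 of I₀.
Need I₃/I₀ = 0.06225, so cos²(θ − 40°) = 0.06225 / 0.7274 = 0.08558.
θ − 40° = arccos(√0.08558) = 73.0°, giving θ ≈ 40 + 73.0 = 113.0°.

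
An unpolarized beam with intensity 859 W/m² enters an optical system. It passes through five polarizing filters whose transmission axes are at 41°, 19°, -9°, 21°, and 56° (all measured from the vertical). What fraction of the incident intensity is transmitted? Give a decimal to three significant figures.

Unpolarized light through the first polarizer → I₁ = 859 W/m²/2 = 429.5 W/m², polarized at 41°.
I₂ = I₁ · cos²(22°) = 429.5 · 0.8597 = 369.2 W/m².
I₃ = I₂ · cos²(28°) = 369.2 · 0.7796 = 287.8 W/m².
I₄ = I₃ · cos²(30°) = 287.8 · 0.75 = 215.9 W/m².
I₅ = I₄ · cos²(35°) = 215.9 · 0.671 = 144.9 W/m².
Transmitted fraction = 0.1686.

I/I₀ ≈ 0.169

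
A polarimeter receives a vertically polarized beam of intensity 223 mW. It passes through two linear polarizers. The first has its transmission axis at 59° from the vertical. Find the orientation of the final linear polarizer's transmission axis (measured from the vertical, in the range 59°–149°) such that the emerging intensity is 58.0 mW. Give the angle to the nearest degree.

θ ≈ 67°

By Malus's law, I₁ = I₀ cos²(59° − 0°) = I₀ cos²(59°) = 0.2653 I₀.
Target fraction: 58.0 / 223 mW = 0.2601 of I₀.
Need I₂/I₀ = 0.2601, so cos²(θ − 59°) = 0.2601 / 0.2653 = 0.9805.
θ − 59° = arccos(√0.9805) = 8.0°, giving θ ≈ 59 + 8.0 = 67.0°.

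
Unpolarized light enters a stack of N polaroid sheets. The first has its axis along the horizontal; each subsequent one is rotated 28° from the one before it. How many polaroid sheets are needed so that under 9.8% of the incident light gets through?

N = 8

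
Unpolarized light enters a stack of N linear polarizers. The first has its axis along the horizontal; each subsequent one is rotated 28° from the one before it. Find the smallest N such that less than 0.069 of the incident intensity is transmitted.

N = 9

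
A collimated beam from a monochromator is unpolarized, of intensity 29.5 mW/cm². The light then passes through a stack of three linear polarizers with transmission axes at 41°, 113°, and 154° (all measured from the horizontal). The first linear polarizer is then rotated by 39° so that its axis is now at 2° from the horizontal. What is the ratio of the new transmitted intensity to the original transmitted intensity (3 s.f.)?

I_new/I_old ≈ 1.34

Before rotation:
Unpolarized light through the first polarizer → I₁ = ½ I₀, now polarized at 41°.
I₂ = I₁ cos²(113° − 41°) = 0.5 I₀ · cos²(72°) = 0.04775 I₀.
I₃ = I₂ cos²(154° − 113°) = 0.04775 I₀ · cos²(41°) = 0.0272 I₀.
After rotation:
Unpolarized light through the first polarizer → I₁ = ½ I₀, now polarized at 2°.
Angle between axes 1 and 2: 69°. I₂ = 0.5 I₀ · cos²(69°) = 0.06421 I₀.
I₃ = I₂ cos²(154° − 113°) = 0.06421 I₀ · cos²(41°) = 0.03658 I₀.
Ratio = 0.03658 / 0.0272 = 1.345.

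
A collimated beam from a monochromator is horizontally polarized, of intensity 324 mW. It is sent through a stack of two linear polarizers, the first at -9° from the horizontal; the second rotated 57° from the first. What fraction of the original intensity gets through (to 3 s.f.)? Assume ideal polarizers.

I₁ = 324 mW · cos²(9°) = 316.1 mW.
I₂ = I₁ · cos²(57°) = 316.1 · 0.2966 = 93.76 mW.
Transmitted fraction = 0.2894.

I/I₀ ≈ 0.289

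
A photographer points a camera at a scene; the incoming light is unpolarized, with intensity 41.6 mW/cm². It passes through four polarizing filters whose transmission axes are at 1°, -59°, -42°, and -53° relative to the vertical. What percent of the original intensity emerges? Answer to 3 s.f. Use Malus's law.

≈ 11.0%

Unpolarized light through the first polarizer → I₁ = 41.6 mW/cm²/2 = 20.8 mW/cm², polarized at 1°.
I₂ = I₁ · cos²(60°) = 20.8 · 0.25 = 5.2 mW/cm².
I₃ = I₂ · cos²(17°) = 5.2 · 0.9145 = 4.755 mW/cm².
I₄ = I₃ · cos²(11°) = 4.755 · 0.9636 = 4.582 mW/cm².
That is 11.02% of the incident intensity.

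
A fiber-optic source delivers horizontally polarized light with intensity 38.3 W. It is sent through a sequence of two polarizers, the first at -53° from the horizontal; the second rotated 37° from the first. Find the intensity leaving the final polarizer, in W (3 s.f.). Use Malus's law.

I ≈ 8.85 W

By Malus's law, I₁ = 38.3 W · cos²(53°) = 13.87 W.
I₂ = I₁ · cos²(37°) = 13.87 · 0.6378 = 8.848 W.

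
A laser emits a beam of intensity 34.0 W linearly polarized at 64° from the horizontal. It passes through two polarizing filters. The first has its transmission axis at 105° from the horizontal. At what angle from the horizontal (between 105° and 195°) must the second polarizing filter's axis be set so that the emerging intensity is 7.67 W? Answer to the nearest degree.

θ ≈ 156°

I₁ = I₀ cos²(105° − 64°) = I₀ cos²(41°) = 0.5696 I₀.
Target fraction: 7.67 / 34.0 W = 0.2256 of I₀.
Need I₂/I₀ = 0.2256, so cos²(θ − 105°) = 0.2256 / 0.5696 = 0.3961.
θ − 105° = arccos(√0.3961) = 51.0°, giving θ ≈ 105 + 51.0 = 156.0°.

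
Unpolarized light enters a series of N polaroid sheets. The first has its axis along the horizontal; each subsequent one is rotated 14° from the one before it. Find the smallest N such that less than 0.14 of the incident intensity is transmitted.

N = 23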